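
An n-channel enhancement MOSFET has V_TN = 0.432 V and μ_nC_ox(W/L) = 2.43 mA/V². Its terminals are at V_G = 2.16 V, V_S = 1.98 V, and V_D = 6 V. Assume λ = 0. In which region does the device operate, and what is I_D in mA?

Cutoff; I_D = 0 mA

V_GS = V_G − V_S = 2.16 − 1.98 = 0.18 V; V_DS = V_D − V_S = 6 − 1.98 = 4.02 V.
V_GS = 0.18 V < V_TN = 0.432 V, so the transistor is in cutoff.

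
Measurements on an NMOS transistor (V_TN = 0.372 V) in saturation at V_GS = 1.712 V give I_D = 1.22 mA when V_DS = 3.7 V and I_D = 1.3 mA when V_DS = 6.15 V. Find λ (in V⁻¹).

With V_GS fixed, I_D ∝ (1 + λ V_DS) in saturation, so I_D2/I_D1 = (1 + λ V_DS2)/(1 + λ V_DS1).
1.3/1.22 = 1.066 = (1 + 6.15 λ)/(1 + 3.7 λ).
Solving: λ (I_D1 V_DS2 − I_D2 V_DS1) = I_D2 − I_D1, so λ = (1.3 − 1.22) / (1.22 × 6.15 − 1.3 × 3.7) = 0.08 / 2.69 = 0.0297 V⁻¹.

λ = 0.0297 V⁻¹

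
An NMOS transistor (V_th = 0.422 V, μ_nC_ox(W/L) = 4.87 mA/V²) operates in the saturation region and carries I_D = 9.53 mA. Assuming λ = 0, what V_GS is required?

V_GS = 2.40 V

In saturation I_D = ½ k_n (V_GS − V_th)², so V_GS − V_th = √(2 I_D / k_n) = √(2 × 9.53 / 4.87) = 1.98 V.
V_GS = 0.422 + 1.98 = 2.4 V.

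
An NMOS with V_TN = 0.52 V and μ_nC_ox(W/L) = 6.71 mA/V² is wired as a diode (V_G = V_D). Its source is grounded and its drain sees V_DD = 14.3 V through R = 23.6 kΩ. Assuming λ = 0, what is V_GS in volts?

V_GS = 0.931 V

With gate tied to drain, V_GS = V_DS ≥ V_GS − V_TN, so the device is in saturation.
KCL at the drain: ½ k_n (V_GS − V_TN)² = (V_DD − V_GS)/R.
Let x = V_GS − 0.52. Then 79.2 x² + x − 13.78 = 0, giving x = 0.411 V (positive root), so V_GS = 0.931 V.
I_D = (V_DD − V_GS)/R = (14.3 − 0.931) / 23.6 = 0.566 mA.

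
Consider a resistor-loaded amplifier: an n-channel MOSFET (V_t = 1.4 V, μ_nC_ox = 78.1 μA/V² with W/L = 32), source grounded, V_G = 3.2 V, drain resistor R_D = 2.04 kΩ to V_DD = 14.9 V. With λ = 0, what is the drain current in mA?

V_GS = V_G = 3.2 V, so V_ov = 3.2 − 1.4 = 1.8 V.
k_n = μ_nC_ox · (W/L) = 2.499 mA/V².
Assume saturation: I_D = ½ k_n V_ov² = 0.5 × 2.499 × 1.8² = 4.05 mA, giving V_DS = V_DD − I_D R_D = 14.9 − 4.05 × 2.04 = 6.64 V.
V_DS = 6.64 V ≥ V_ov = 1.8 V, confirming saturation.

I_D = 4.05 mA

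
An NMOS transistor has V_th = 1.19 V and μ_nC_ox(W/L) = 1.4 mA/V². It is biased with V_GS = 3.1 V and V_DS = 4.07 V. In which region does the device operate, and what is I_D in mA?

Saturation; I_D = 2.55 mA

V_ov = V_GS − V_th = 3.1 − 1.19 = 1.91 V.
Since V_DS = 4.07 V ≥ V_ov = 1.91 V, the device is in saturation.
I_D = ½ k_n V_ov² = 0.5 × 1.4 × 1.91² = 2.55 mA.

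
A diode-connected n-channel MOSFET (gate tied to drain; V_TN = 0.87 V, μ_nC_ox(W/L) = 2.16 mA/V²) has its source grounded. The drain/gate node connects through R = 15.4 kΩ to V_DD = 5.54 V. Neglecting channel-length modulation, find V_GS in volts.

With gate tied to drain, V_GS = V_DS ≥ V_GS − V_TN, so the device is in saturation.
KCL at the drain: ½ k_n (V_GS − V_TN)² = (V_DD − V_GS)/R.
Let x = V_GS − 0.87. Then 16.6 x² + x − 4.67 = 0, giving x = 0.501 V (positive root), so V_GS = 1.37 V.
I_D = (V_DD − V_GS)/R = (5.54 − 1.37) / 15.4 = 0.271 mA.

V_GS = 1.37 V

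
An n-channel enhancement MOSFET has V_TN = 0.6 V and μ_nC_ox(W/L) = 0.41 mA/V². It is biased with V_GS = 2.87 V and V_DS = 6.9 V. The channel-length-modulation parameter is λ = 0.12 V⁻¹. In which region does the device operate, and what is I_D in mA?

V_ov = V_GS − V_TN = 2.87 − 0.6 = 2.27 V.
Since V_DS = 6.9 V ≥ V_ov = 2.27 V, the device is in saturation.
I_D = ½ k_n V_ov² (1 + λ V_DS) = 0.5 × 0.41 × 2.27² × (1 + 0.12 × 6.9) = 1.93 mA.

Saturation; I_D = 1.93 mA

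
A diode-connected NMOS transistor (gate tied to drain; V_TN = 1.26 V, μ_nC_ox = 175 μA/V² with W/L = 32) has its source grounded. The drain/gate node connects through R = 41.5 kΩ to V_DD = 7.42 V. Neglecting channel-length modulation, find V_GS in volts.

With gate tied to drain, V_GS = V_DS ≥ V_GS − V_TN, so the device is in saturation.
k_n = μ_nC_ox · (W/L) = 5.6 mA/V².
KCL at the drain: ½ k_n (V_GS − V_TN)² = (V_DD − V_GS)/R.
Let x = V_GS − 1.26. Then 116 x² + x − 6.16 = 0, giving x = 0.226 V (positive root), so V_GS = 1.49 V.
I_D = (V_DD − V_GS)/R = (7.42 − 1.49) / 41.5 = 0.143 mA.

V_GS = 1.49 V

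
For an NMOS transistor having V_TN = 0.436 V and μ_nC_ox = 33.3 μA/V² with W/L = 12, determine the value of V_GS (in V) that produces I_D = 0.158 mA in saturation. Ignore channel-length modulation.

V_GS = 1.33 V

k_n = μ_nC_ox · (W/L) = 0.3996 mA/V².
In saturation I_D = ½ k_n (V_GS − V_TN)², so V_GS − V_TN = √(2 I_D / k_n) = √(2 × 0.158 / 0.3996) = 0.889 V.
V_GS = 0.436 + 0.889 = 1.33 V.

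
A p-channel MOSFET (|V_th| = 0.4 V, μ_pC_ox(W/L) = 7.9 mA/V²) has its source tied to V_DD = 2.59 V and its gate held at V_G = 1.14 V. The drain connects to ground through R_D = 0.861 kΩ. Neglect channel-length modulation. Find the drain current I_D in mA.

I_D = 2.57 mA

V_SG = V_DD − V_G = 2.59 − 1.14 = 1.45 V, so V_ov = 1.45 − 0.4 = 1.05 V.
Assume saturation: I_D = ½ k_p V_ov² = 0.5 × 7.9 × 1.05² = 4.35 mA, giving V_SD = V_DD − I_D R_D = 2.59 − 4.35 × 0.861 = -1.16 V.
But -1.16 V < V_ov = 1.05 V, so the device is actually in triode.
In triode I_D = k_p[V_ov V_SD − ½ V_SD²] and I_D = (V_DD − V_SD)/R_D. Equating: 3.4 V_SD² − 8.142 V_SD + 2.59 = 0, giving V_SD = 0.378 V (the root below V_ov).
I_D = (2.59 − 0.378) / 0.861 = 2.57 mA.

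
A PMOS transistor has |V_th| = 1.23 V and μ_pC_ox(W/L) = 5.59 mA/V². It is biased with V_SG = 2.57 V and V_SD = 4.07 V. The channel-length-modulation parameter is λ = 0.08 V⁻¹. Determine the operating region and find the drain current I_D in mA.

Saturation; I_D = 6.65 mA

V_ov = V_SG − |V_th| = 2.57 − 1.23 = 1.34 V.
Since V_SD = 4.07 V ≥ V_ov = 1.34 V, the device is in saturation.
I_D = ½ k_p V_ov² (1 + λ V_SD) = 0.5 × 5.59 × 1.34² × (1 + 0.08 × 4.07) = 6.65 mA.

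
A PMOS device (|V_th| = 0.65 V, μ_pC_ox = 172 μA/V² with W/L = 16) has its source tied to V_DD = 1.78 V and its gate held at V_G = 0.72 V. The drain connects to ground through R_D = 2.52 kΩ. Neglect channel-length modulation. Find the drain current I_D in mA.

V_SG = V_DD − V_G = 1.78 − 0.72 = 1.06 V, so V_ov = 1.06 − 0.65 = 0.41 V.
k_p = μ_pC_ox · (W/L) = 2.752 mA/V².
Assume saturation: I_D = ½ k_p V_ov² = 0.5 × 2.752 × 0.41² = 0.231 mA, giving V_SD = V_DD − I_D R_D = 1.78 − 0.231 × 2.52 = 1.2 V.
V_SD = 1.2 V ≥ V_ov = 0.41 V, confirming saturation.

I_D = 0.231 mA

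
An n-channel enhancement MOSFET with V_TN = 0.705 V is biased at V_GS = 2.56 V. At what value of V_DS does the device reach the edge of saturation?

The boundary between triode and saturation is V_DS = V_GS − V_TN = V_ov.
V_ov = 2.56 − 0.705 = 1.85 V.

V_DS,sat = 1.85 V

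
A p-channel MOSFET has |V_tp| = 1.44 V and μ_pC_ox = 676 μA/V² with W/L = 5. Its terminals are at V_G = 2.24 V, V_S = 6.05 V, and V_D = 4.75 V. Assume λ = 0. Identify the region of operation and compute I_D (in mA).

Triode; I_D = 7.56 mA

V_SG = V_S − V_G = 6.05 − 2.24 = 3.81 V; V_SD = V_S − V_D = 6.05 − 4.75 = 1.3 V.
k_p = μ_pC_ox · (W/L) = 3.38 mA/V².
V_ov = V_SG − |V_tp| = 3.81 − 1.44 = 2.37 V.
Since V_SD = 1.3 V < V_ov = 2.37 V, the device is in the triode region.
I_D = k_p [V_ov · V_SD − ½ V_SD²] = 3.38 × [2.37 × 1.3 − 0.5 × 1.3²] = 7.56 mA.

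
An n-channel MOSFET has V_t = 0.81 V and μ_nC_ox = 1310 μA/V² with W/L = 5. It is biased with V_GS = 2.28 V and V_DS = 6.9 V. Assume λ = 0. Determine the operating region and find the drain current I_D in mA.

k_n = μ_nC_ox · (W/L) = 6.55 mA/V².
V_ov = V_GS − V_t = 2.28 − 0.81 = 1.47 V.
Since V_DS = 6.9 V ≥ V_ov = 1.47 V, the device is in saturation.
I_D = ½ k_n V_ov² = 0.5 × 6.55 × 1.47² = 7.08 mA.

Saturation; I_D = 7.08 mA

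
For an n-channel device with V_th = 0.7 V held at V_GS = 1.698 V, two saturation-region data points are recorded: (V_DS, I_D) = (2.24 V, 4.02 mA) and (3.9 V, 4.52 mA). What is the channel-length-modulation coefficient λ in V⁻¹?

With V_GS fixed, I_D ∝ (1 + λ V_DS) in saturation, so I_D2/I_D1 = (1 + λ V_DS2)/(1 + λ V_DS1).
4.52/4.02 = 1.124 = (1 + 3.9 λ)/(1 + 2.24 λ).
Solving: λ (I_D1 V_DS2 − I_D2 V_DS1) = I_D2 − I_D1, so λ = (4.52 − 4.02) / (4.02 × 3.9 − 4.52 × 2.24) = 0.5 / 5.55 = 0.09 V⁻¹.

λ = 0.0900 V⁻¹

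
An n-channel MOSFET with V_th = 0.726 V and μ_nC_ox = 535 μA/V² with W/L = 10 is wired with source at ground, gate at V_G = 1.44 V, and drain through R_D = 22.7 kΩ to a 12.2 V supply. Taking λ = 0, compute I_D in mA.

I_D = 0.531 mA

V_GS = V_G = 1.44 V, so V_ov = 1.44 − 0.726 = 0.714 V.
k_n = μ_nC_ox · (W/L) = 5.35 mA/V².
Assume saturation: I_D = ½ k_n V_ov² = 0.5 × 5.35 × 0.714² = 1.36 mA, giving V_DS = V_DD − I_D R_D = 12.2 − 1.36 × 22.7 = -18.8 V.
But -18.8 V < V_ov = 0.714 V, so the device is actually in triode.
In triode I_D = k_n[V_ov V_DS − ½ V_DS²] and I_D = (V_DD − V_DS)/R_D. Equating: 60.7 V_DS² − 87.71 V_DS + 12.2 = 0, giving V_DS = 0.156 V (the root below V_ov).
I_D = (12.2 − 0.156) / 22.7 = 0.531 mA.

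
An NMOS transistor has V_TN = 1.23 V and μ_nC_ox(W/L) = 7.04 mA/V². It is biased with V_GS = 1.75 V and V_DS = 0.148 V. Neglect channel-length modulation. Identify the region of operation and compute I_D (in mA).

Triode; I_D = 0.465 mA

V_ov = V_GS − V_TN = 1.75 − 1.23 = 0.52 V.
Since V_DS = 0.148 V < V_ov = 0.52 V, the device is in the triode region.
I_D = k_n [V_ov · V_DS − ½ V_DS²] = 7.04 × [0.52 × 0.148 − 0.5 × 0.148²] = 0.465 mA.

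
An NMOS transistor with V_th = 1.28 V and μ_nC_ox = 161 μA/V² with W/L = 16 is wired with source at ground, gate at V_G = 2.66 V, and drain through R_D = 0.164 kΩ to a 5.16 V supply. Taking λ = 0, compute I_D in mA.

V_GS = V_G = 2.66 V, so V_ov = 2.66 − 1.28 = 1.38 V.
k_n = μ_nC_ox · (W/L) = 2.576 mA/V².
Assume saturation: I_D = ½ k_n V_ov² = 0.5 × 2.576 × 1.38² = 2.45 mA, giving V_DS = V_DD − I_D R_D = 5.16 − 2.45 × 0.164 = 4.76 V.
V_DS = 4.76 V ≥ V_ov = 1.38 V, confirming saturation.

I_D = 2.45 mA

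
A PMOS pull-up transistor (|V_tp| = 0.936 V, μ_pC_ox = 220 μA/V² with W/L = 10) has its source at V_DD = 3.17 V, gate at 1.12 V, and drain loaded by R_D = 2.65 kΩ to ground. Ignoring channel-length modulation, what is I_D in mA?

V_SG = V_DD − V_G = 3.17 − 1.12 = 2.05 V, so V_ov = 2.05 − 0.936 = 1.11 V.
k_p = μ_pC_ox · (W/L) = 2.2 mA/V².
Assume saturation: I_D = ½ k_p V_ov² = 0.5 × 2.2 × 1.11² = 1.37 mA, giving V_SD = V_DD − I_D R_D = 3.17 − 1.37 × 2.65 = -0.448 V.
But -0.448 V < V_ov = 1.11 V, so the device is actually in triode.
In triode I_D = k_p[V_ov V_SD − ½ V_SD²] and I_D = (V_DD − V_SD)/R_D. Equating: 2.92 V_SD² − 7.495 V_SD + 3.17 = 0, giving V_SD = 0.534 V (the root below V_ov).
I_D = (3.17 − 0.534) / 2.65 = 0.995 mA.

I_D = 0.995 mA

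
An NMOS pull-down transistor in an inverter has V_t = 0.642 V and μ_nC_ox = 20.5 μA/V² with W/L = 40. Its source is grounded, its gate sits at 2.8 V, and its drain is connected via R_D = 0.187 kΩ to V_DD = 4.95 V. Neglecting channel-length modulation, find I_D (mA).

I_D = 1.91 mA

V_GS = V_G = 2.8 V, so V_ov = 2.8 − 0.642 = 2.16 V.
k_n = μ_nC_ox · (W/L) = 0.82 mA/V².
Assume saturation: I_D = ½ k_n V_ov² = 0.5 × 0.82 × 2.16² = 1.91 mA, giving V_DS = V_DD − I_D R_D = 4.95 − 1.91 × 0.187 = 4.59 V.
V_DS = 4.59 V ≥ V_ov = 2.16 V, confirming saturation.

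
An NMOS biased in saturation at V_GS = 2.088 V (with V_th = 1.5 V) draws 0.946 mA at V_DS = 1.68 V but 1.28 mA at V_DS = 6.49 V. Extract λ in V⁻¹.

λ = 0.0837 V⁻¹

With V_GS fixed, I_D ∝ (1 + λ V_DS) in saturation, so I_D2/I_D1 = (1 + λ V_DS2)/(1 + λ V_DS1).
1.28/0.946 = 1.353 = (1 + 6.49 λ)/(1 + 1.68 λ).
Solving: λ (I_D1 V_DS2 − I_D2 V_DS1) = I_D2 − I_D1, so λ = (1.28 − 0.946) / (0.946 × 6.49 − 1.28 × 1.68) = 0.334 / 3.99 = 0.0837 V⁻¹.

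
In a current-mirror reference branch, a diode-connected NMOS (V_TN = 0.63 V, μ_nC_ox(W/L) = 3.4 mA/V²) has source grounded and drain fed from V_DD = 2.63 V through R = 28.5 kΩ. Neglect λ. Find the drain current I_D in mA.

With gate tied to drain, V_GS = V_DS ≥ V_GS − V_TN, so the device is in saturation.
KCL at the drain: ½ k_n (V_GS − V_TN)² = (V_DD − V_GS)/R.
Let x = V_GS − 0.63. Then 48.4 x² + x − 2 = 0, giving x = 0.193 V (positive root), so V_GS = 0.823 V.
I_D = (V_DD − V_GS)/R = (2.63 − 0.823) / 28.5 = 0.0634 mA.

I_D = 0.0634 mA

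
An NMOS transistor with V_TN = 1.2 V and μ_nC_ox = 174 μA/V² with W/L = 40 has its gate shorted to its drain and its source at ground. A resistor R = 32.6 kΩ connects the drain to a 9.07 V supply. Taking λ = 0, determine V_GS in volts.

With gate tied to drain, V_GS = V_DS ≥ V_GS − V_TN, so the device is in saturation.
k_n = μ_nC_ox · (W/L) = 6.96 mA/V².
KCL at the drain: ½ k_n (V_GS − V_TN)² = (V_DD − V_GS)/R.
Let x = V_GS − 1.2. Then 113 x² + x − 7.87 = 0, giving x = 0.259 V (positive root), so V_GS = 1.46 V.
I_D = (V_DD − V_GS)/R = (9.07 − 1.46) / 32.6 = 0.233 mA.

V_GS = 1.46 V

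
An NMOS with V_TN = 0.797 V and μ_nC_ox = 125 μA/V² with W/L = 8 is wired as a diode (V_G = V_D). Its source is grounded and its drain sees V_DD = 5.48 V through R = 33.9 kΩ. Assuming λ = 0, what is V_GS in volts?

With gate tied to drain, V_GS = V_DS ≥ V_GS − V_TN, so the device is in saturation.
k_n = μ_nC_ox · (W/L) = 1 mA/V².
KCL at the drain: ½ k_n (V_GS − V_TN)² = (V_DD − V_GS)/R.
Let x = V_GS − 0.797. Then 16.9 x² + x − 4.683 = 0, giving x = 0.497 V (positive root), so V_GS = 1.29 V.
I_D = (V_DD − V_GS)/R = (5.48 − 1.29) / 33.9 = 0.123 mA.

V_GS = 1.29 V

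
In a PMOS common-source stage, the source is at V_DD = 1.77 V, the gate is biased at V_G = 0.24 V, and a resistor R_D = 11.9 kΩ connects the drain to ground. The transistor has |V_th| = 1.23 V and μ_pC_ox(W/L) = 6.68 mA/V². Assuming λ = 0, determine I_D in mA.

V_SG = V_DD − V_G = 1.77 − 0.24 = 1.53 V, so V_ov = 1.53 − 1.23 = 0.3 V.
Assume saturation: I_D = ½ k_p V_ov² = 0.5 × 6.68 × 0.3² = 0.301 mA, giving V_SD = V_DD − I_D R_D = 1.77 − 0.301 × 11.9 = -1.81 V.
But -1.81 V < V_ov = 0.3 V, so the device is actually in triode.
In triode I_D = k_p[V_ov V_SD − ½ V_SD²] and I_D = (V_DD − V_SD)/R_D. Equating: 39.7 V_SD² − 24.85 V_SD + 1.77 = 0, giving V_SD = 0.082 V (the root below V_ov).
I_D = (1.77 − 0.082) / 11.9 = 0.142 mA.

I_D = 0.142 mA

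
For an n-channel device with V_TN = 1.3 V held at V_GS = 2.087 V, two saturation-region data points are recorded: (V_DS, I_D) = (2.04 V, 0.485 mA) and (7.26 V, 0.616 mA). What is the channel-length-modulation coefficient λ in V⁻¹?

With V_GS fixed, I_D ∝ (1 + λ V_DS) in saturation, so I_D2/I_D1 = (1 + λ V_DS2)/(1 + λ V_DS1).
0.616/0.485 = 1.27 = (1 + 7.26 λ)/(1 + 2.04 λ).
Solving: λ (I_D1 V_DS2 − I_D2 V_DS1) = I_D2 − I_D1, so λ = (0.616 − 0.485) / (0.485 × 7.26 − 0.616 × 2.04) = 0.131 / 2.26 = 0.0579 V⁻¹.

λ = 0.0579 V⁻¹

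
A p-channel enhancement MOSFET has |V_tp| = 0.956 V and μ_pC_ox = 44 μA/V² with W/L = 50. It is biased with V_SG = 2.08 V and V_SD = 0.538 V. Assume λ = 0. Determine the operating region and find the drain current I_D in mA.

Triode; I_D = 1.01 mA

k_p = μ_pC_ox · (W/L) = 2.2 mA/V².
V_ov = V_SG − |V_tp| = 2.08 − 0.956 = 1.12 V.
Since V_SD = 0.538 V < V_ov = 1.12 V, the device is in the triode region.
I_D = k_p [V_ov · V_SD − ½ V_SD²] = 2.2 × [1.12 × 0.538 − 0.5 × 0.538²] = 1.01 mA.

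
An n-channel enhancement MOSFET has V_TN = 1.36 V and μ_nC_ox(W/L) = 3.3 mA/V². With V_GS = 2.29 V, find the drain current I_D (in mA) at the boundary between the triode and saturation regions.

I_D = 1.43 mA

At the boundary V_DS = V_ov = V_GS − V_TN = 2.29 − 1.36 = 0.93 V.
I_D = ½ k_n V_ov² = 0.5 × 3.3 × 0.93² = 1.43 mA.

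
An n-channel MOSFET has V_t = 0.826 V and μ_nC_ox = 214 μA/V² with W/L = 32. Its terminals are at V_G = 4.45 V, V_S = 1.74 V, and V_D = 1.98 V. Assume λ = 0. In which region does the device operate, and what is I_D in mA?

V_GS = V_G − V_S = 4.45 − 1.74 = 2.71 V; V_DS = V_D − V_S = 1.98 − 1.74 = 0.24 V.
k_n = μ_nC_ox · (W/L) = 6.848 mA/V².
V_ov = V_GS − V_t = 2.71 − 0.826 = 1.88 V.
Since V_DS = 0.24 V < V_ov = 1.88 V, the device is in the triode region.
I_D = k_n [V_ov · V_DS − ½ V_DS²] = 6.848 × [1.88 × 0.24 − 0.5 × 0.24²] = 2.9 mA.

Triode; I_D = 2.90 mA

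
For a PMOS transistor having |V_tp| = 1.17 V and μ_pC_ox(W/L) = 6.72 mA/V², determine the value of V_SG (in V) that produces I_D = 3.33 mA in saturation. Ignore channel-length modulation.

In saturation I_D = ½ k_p (V_SG − |V_tp|)², so V_SG − |V_tp| = √(2 I_D / k_p) = √(2 × 3.33 / 6.72) = 0.996 V.
V_SG = 1.17 + 0.996 = 2.17 V.

V_SG = 2.17 V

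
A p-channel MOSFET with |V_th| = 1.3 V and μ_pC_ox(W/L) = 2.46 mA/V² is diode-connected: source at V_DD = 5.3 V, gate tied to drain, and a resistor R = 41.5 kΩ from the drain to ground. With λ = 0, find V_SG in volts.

V_SG = 1.57 V

With gate tied to drain, V_SG = V_SD ≥ V_SG − |V_th|, so the device is in saturation.
KCL at the drain: ½ k_p (V_SG − |V_th|)² = (V_DD − V_SG)/R.
Let x = V_SG − 1.3. Then 51 x² + x − 4 = 0, giving x = 0.27 V (positive root), so V_SG = 1.57 V.
I_D = (V_DD − V_SG)/R = (5.3 − 1.57) / 41.5 = 0.0899 mA.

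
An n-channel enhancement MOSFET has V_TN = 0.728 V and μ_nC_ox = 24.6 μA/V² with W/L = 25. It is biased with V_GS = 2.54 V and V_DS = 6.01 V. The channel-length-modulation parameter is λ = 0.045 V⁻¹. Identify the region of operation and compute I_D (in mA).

Saturation; I_D = 1.28 mA

k_n = μ_nC_ox · (W/L) = 0.615 mA/V².
V_ov = V_GS − V_TN = 2.54 − 0.728 = 1.81 V.
Since V_DS = 6.01 V ≥ V_ov = 1.81 V, the device is in saturation.
I_D = ½ k_n V_ov² (1 + λ V_DS) = 0.5 × 0.615 × 1.81² × (1 + 0.045 × 6.01) = 1.28 mA.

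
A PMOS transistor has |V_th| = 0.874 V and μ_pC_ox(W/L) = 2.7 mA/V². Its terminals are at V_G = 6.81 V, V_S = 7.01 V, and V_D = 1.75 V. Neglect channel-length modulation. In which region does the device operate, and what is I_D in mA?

Cutoff; I_D = 0 mA

V_SG = V_S − V_G = 7.01 − 6.81 = 0.2 V; V_SD = V_S − V_D = 7.01 − 1.75 = 5.26 V.
V_SG = 0.2 V < |V_th| = 0.874 V, so the transistor is in cutoff.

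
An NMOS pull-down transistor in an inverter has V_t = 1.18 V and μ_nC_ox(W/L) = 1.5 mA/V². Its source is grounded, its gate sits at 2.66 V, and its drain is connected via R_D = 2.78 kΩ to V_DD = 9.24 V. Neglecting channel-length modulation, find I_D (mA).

I_D = 1.64 mA

V_GS = V_G = 2.66 V, so V_ov = 2.66 − 1.18 = 1.48 V.
Assume saturation: I_D = ½ k_n V_ov² = 0.5 × 1.5 × 1.48² = 1.64 mA, giving V_DS = V_DD − I_D R_D = 9.24 − 1.64 × 2.78 = 4.67 V.
V_DS = 4.67 V ≥ V_ov = 1.48 V, confirming saturation.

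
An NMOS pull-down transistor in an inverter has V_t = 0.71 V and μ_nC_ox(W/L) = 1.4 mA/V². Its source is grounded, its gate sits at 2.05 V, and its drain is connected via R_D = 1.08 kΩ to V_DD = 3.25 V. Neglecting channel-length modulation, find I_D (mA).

I_D = 1.26 mA

V_GS = V_G = 2.05 V, so V_ov = 2.05 − 0.71 = 1.34 V.
Assume saturation: I_D = ½ k_n V_ov² = 0.5 × 1.4 × 1.34² = 1.26 mA, giving V_DS = V_DD − I_D R_D = 3.25 − 1.26 × 1.08 = 1.89 V.
V_DS = 1.89 V ≥ V_ov = 1.34 V, confirming saturation.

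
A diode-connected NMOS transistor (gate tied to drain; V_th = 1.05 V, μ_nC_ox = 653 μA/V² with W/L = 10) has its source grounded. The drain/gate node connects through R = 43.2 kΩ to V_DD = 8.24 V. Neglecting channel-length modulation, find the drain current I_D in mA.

With gate tied to drain, V_GS = V_DS ≥ V_GS − V_th, so the device is in saturation.
k_n = μ_nC_ox · (W/L) = 6.53 mA/V².
KCL at the drain: ½ k_n (V_GS − V_th)² = (V_DD − V_GS)/R.
Let x = V_GS − 1.05. Then 141 x² + x − 7.19 = 0, giving x = 0.222 V (positive root), so V_GS = 1.27 V.
I_D = (V_DD − V_GS)/R = (8.24 − 1.27) / 43.2 = 0.161 mA.

I_D = 0.161 mA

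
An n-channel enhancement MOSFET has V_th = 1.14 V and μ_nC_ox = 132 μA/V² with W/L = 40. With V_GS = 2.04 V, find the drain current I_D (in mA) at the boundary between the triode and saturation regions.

I_D = 2.14 mA

At the boundary V_DS = V_ov = V_GS − V_th = 2.04 − 1.14 = 0.9 V.
k_n = μ_nC_ox · (W/L) = 5.28 mA/V².
I_D = ½ k_n V_ov² = 0.5 × 5.28 × 0.9² = 2.14 mA.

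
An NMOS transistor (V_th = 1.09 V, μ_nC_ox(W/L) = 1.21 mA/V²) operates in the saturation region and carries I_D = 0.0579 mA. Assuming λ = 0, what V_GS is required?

V_GS = 1.40 V

In saturation I_D = ½ k_n (V_GS − V_th)², so V_GS − V_th = √(2 I_D / k_n) = √(2 × 0.0579 / 1.21) = 0.309 V.
V_GS = 1.09 + 0.309 = 1.4 V.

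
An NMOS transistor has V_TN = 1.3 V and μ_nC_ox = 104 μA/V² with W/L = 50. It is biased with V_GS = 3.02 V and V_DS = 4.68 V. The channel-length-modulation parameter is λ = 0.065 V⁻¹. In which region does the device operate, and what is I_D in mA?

k_n = μ_nC_ox · (W/L) = 5.2 mA/V².
V_ov = V_GS − V_TN = 3.02 − 1.3 = 1.72 V.
Since V_DS = 4.68 V ≥ V_ov = 1.72 V, the device is in saturation.
I_D = ½ k_n V_ov² (1 + λ V_DS) = 0.5 × 5.2 × 1.72² × (1 + 0.065 × 4.68) = 10 mA.

Saturation; I_D = 10.0 mA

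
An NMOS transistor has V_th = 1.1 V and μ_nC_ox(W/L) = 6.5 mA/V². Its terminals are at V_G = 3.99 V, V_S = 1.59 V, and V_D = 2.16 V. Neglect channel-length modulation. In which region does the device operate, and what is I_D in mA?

Triode; I_D = 3.76 mA

V_GS = V_G − V_S = 3.99 − 1.59 = 2.4 V; V_DS = V_D − V_S = 2.16 − 1.59 = 0.57 V.
V_ov = V_GS − V_th = 2.4 − 1.1 = 1.3 V.
Since V_DS = 0.57 V < V_ov = 1.3 V, the device is in the triode region.
I_D = k_n [V_ov · V_DS − ½ V_DS²] = 6.5 × [1.3 × 0.57 − 0.5 × 0.57²] = 3.76 mA.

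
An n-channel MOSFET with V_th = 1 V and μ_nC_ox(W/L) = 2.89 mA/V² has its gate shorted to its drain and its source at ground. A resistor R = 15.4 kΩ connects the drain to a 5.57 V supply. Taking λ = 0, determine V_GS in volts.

With gate tied to drain, V_GS = V_DS ≥ V_GS − V_th, so the device is in saturation.
KCL at the drain: ½ k_n (V_GS − V_th)² = (V_DD − V_GS)/R.
Let x = V_GS − 1. Then 22.3 x² + x − 4.57 = 0, giving x = 0.431 V (positive root), so V_GS = 1.43 V.
I_D = (V_DD − V_GS)/R = (5.57 − 1.43) / 15.4 = 0.269 mA.

V_GS = 1.43 V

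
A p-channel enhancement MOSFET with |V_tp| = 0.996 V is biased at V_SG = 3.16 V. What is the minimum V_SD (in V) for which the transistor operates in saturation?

V_SD,sat = 2.16 V

The boundary between triode and saturation is V_SD = V_SG − |V_tp| = V_ov.
V_ov = 3.16 − 0.996 = 2.16 V.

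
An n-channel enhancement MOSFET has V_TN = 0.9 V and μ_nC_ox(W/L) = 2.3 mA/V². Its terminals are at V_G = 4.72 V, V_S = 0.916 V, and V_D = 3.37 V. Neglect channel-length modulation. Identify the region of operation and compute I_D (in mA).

Triode; I_D = 9.47 mA

V_GS = V_G − V_S = 4.72 − 0.916 = 3.8 V; V_DS = V_D − V_S = 3.37 − 0.916 = 2.45 V.
V_ov = V_GS − V_TN = 3.8 − 0.9 = 2.9 V.
Since V_DS = 2.45 V < V_ov = 2.9 V, the device is in the triode region.
I_D = k_n [V_ov · V_DS − ½ V_DS²] = 2.3 × [2.9 × 2.45 − 0.5 × 2.45²] = 9.47 mA.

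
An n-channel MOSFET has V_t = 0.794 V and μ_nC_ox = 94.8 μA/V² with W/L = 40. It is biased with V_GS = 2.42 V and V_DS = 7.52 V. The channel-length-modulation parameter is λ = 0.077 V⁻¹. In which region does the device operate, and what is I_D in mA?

Saturation; I_D = 7.92 mA

k_n = μ_nC_ox · (W/L) = 3.792 mA/V².
V_ov = V_GS − V_t = 2.42 − 0.794 = 1.63 V.
Since V_DS = 7.52 V ≥ V_ov = 1.63 V, the device is in saturation.
I_D = ½ k_n V_ov² (1 + λ V_DS) = 0.5 × 3.792 × 1.63² × (1 + 0.077 × 7.52) = 7.92 mA.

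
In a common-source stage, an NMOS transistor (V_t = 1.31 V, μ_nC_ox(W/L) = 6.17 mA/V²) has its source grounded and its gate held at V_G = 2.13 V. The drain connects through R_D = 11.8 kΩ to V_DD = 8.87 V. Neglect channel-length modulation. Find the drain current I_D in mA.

V_GS = V_G = 2.13 V, so V_ov = 2.13 − 1.31 = 0.82 V.
Assume saturation: I_D = ½ k_n V_ov² = 0.5 × 6.17 × 0.82² = 2.07 mA, giving V_DS = V_DD − I_D R_D = 8.87 − 2.07 × 11.8 = -15.6 V.
But -15.6 V < V_ov = 0.82 V, so the device is actually in triode.
In triode I_D = k_n[V_ov V_DS − ½ V_DS²] and I_D = (V_DD − V_DS)/R_D. Equating: 36.4 V_DS² − 60.7 V_DS + 8.87 = 0, giving V_DS = 0.162 V (the root below V_ov).
I_D = (8.87 − 0.162) / 11.8 = 0.738 mA.

I_D = 0.738 mA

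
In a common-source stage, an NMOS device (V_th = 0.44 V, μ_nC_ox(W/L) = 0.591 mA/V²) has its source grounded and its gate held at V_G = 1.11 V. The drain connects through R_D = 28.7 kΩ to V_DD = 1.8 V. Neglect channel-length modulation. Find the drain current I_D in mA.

V_GS = V_G = 1.11 V, so V_ov = 1.11 − 0.44 = 0.67 V.
Assume saturation: I_D = ½ k_n V_ov² = 0.5 × 0.591 × 0.67² = 0.133 mA, giving V_DS = V_DD − I_D R_D = 1.8 − 0.133 × 28.7 = -2.01 V.
But -2.01 V < V_ov = 0.67 V, so the device is actually in triode.
In triode I_D = k_n[V_ov V_DS − ½ V_DS²] and I_D = (V_DD − V_DS)/R_D. Equating: 8.48 V_DS² − 12.36 V_DS + 1.8 = 0, giving V_DS = 0.164 V (the root below V_ov).
I_D = (1.8 − 0.164) / 28.7 = 0.057 mA.

I_D = 0.0570 mA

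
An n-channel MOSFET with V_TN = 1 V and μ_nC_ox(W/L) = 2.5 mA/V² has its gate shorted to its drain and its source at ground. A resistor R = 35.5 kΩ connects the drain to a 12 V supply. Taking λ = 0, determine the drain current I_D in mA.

I_D = 0.296 mA

With gate tied to drain, V_GS = V_DS ≥ V_GS − V_TN, so the device is in saturation.
KCL at the drain: ½ k_n (V_GS − V_TN)² = (V_DD − V_GS)/R.
Let x = V_GS − 1. Then 44.4 x² + x − 11 = 0, giving x = 0.487 V (positive root), so V_GS = 1.49 V.
I_D = (V_DD − V_GS)/R = (12 − 1.49) / 35.5 = 0.296 mA.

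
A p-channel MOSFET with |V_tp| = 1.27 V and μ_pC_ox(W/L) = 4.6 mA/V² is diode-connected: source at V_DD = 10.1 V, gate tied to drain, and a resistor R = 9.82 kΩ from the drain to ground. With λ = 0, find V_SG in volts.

With gate tied to drain, V_SG = V_SD ≥ V_SG − |V_tp|, so the device is in saturation.
KCL at the drain: ½ k_p (V_SG − |V_tp|)² = (V_DD − V_SG)/R.
Let x = V_SG − 1.27. Then 22.6 x² + x − 8.83 = 0, giving x = 0.604 V (positive root), so V_SG = 1.87 V.
I_D = (V_DD − V_SG)/R = (10.1 − 1.87) / 9.82 = 0.838 mA.

V_SG = 1.87 V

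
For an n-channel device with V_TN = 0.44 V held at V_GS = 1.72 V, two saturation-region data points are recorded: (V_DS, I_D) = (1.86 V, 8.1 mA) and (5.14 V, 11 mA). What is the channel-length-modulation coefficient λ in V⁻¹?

With V_GS fixed, I_D ∝ (1 + λ V_DS) in saturation, so I_D2/I_D1 = (1 + λ V_DS2)/(1 + λ V_DS1).
11/8.1 = 1.358 = (1 + 5.14 λ)/(1 + 1.86 λ).
Solving: λ (I_D1 V_DS2 − I_D2 V_DS1) = I_D2 − I_D1, so λ = (11 − 8.1) / (8.1 × 5.14 − 11 × 1.86) = 2.9 / 21.2 = 0.137 V⁻¹.

λ = 0.137 V⁻¹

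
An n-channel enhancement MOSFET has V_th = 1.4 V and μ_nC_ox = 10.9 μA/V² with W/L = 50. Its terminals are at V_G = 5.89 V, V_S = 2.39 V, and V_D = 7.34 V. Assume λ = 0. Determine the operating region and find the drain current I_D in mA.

Saturation; I_D = 1.20 mA

V_GS = V_G − V_S = 5.89 − 2.39 = 3.5 V; V_DS = V_D − V_S = 7.34 − 2.39 = 4.95 V.
k_n = μ_nC_ox · (W/L) = 0.545 mA/V².
V_ov = V_GS − V_th = 3.5 − 1.4 = 2.1 V.
Since V_DS = 4.95 V ≥ V_ov = 2.1 V, the device is in saturation.
I_D = ½ k_n V_ov² = 0.5 × 0.545 × 2.1² = 1.2 mA.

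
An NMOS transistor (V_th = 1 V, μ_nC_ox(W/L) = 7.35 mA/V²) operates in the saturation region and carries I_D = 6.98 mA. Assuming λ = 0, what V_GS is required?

In saturation I_D = ½ k_n (V_GS − V_th)², so V_GS − V_th = √(2 I_D / k_n) = √(2 × 6.98 / 7.35) = 1.38 V.
V_GS = 1 + 1.38 = 2.38 V.

V_GS = 2.38 V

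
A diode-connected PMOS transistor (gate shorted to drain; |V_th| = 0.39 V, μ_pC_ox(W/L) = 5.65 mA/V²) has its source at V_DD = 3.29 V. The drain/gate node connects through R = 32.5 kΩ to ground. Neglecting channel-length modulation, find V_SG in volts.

V_SG = 0.562 V

With gate tied to drain, V_SG = V_SD ≥ V_SG − |V_th|, so the device is in saturation.
KCL at the drain: ½ k_p (V_SG − |V_th|)² = (V_DD − V_SG)/R.
Let x = V_SG − 0.39. Then 91.8 x² + x − 2.9 = 0, giving x = 0.172 V (positive root), so V_SG = 0.562 V.
I_D = (V_DD − V_SG)/R = (3.29 − 0.562) / 32.5 = 0.0839 mA.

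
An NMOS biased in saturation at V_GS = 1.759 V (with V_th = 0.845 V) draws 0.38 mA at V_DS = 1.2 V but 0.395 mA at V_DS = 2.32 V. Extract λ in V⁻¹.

λ = 0.0368 V⁻¹

With V_GS fixed, I_D ∝ (1 + λ V_DS) in saturation, so I_D2/I_D1 = (1 + λ V_DS2)/(1 + λ V_DS1).
0.395/0.38 = 1.039 = (1 + 2.32 λ)/(1 + 1.2 λ).
Solving: λ (I_D1 V_DS2 − I_D2 V_DS1) = I_D2 − I_D1, so λ = (0.395 − 0.38) / (0.38 × 2.32 − 0.395 × 1.2) = 0.015 / 0.408 = 0.0368 V⁻¹.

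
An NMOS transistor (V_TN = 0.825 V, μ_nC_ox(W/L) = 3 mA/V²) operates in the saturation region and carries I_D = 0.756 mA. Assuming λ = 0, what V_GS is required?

In saturation I_D = ½ k_n (V_GS − V_TN)², so V_GS − V_TN = √(2 I_D / k_n) = √(2 × 0.756 / 3) = 0.71 V.
V_GS = 0.825 + 0.71 = 1.53 V.

V_GS = 1.53 V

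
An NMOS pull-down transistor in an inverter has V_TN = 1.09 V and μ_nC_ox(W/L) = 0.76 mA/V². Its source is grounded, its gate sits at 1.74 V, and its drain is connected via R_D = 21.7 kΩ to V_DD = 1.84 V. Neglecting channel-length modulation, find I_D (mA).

V_GS = V_G = 1.74 V, so V_ov = 1.74 − 1.09 = 0.65 V.
Assume saturation: I_D = ½ k_n V_ov² = 0.5 × 0.76 × 0.65² = 0.161 mA, giving V_DS = V_DD − I_D R_D = 1.84 − 0.161 × 21.7 = -1.64 V.
But -1.64 V < V_ov = 0.65 V, so the device is actually in triode.
In triode I_D = k_n[V_ov V_DS − ½ V_DS²] and I_D = (V_DD − V_DS)/R_D. Equating: 8.25 V_DS² − 11.72 V_DS + 1.84 = 0, giving V_DS = 0.18 V (the root below V_ov).
I_D = (1.84 − 0.18) / 21.7 = 0.0765 mA.

I_D = 0.0765 mA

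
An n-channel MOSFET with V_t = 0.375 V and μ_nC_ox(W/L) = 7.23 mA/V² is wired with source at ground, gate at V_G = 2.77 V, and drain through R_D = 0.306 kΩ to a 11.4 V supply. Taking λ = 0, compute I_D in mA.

I_D = 20.7 mA

V_GS = V_G = 2.77 V, so V_ov = 2.77 − 0.375 = 2.4 V.
Assume saturation: I_D = ½ k_n V_ov² = 0.5 × 7.23 × 2.4² = 20.7 mA, giving V_DS = V_DD − I_D R_D = 11.4 − 20.7 × 0.306 = 5.05 V.
V_DS = 5.05 V ≥ V_ov = 2.4 V, confirming saturation.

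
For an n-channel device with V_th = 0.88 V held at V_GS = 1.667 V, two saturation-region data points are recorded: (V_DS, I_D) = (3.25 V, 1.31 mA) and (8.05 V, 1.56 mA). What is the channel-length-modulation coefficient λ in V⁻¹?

λ = 0.0457 V⁻¹

With V_GS fixed, I_D ∝ (1 + λ V_DS) in saturation, so I_D2/I_D1 = (1 + λ V_DS2)/(1 + λ V_DS1).
1.56/1.31 = 1.191 = (1 + 8.05 λ)/(1 + 3.25 λ).
Solving: λ (I_D1 V_DS2 − I_D2 V_DS1) = I_D2 − I_D1, so λ = (1.56 − 1.31) / (1.31 × 8.05 − 1.56 × 3.25) = 0.25 / 5.48 = 0.0457 V⁻¹.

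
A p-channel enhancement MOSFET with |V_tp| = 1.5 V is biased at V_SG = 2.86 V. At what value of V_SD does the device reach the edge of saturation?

V_SD,sat = 1.36 V

The boundary between triode and saturation is V_SD = V_SG − |V_tp| = V_ov.
V_ov = 2.86 − 1.5 = 1.36 V.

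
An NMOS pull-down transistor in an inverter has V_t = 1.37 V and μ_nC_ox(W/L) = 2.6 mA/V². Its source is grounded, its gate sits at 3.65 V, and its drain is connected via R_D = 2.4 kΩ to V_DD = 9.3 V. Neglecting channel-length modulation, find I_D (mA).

V_GS = V_G = 3.65 V, so V_ov = 3.65 − 1.37 = 2.28 V.
Assume saturation: I_D = ½ k_n V_ov² = 0.5 × 2.6 × 2.28² = 6.76 mA, giving V_DS = V_DD − I_D R_D = 9.3 − 6.76 × 2.4 = -6.92 V.
But -6.92 V < V_ov = 2.28 V, so the device is actually in triode.
In triode I_D = k_n[V_ov V_DS − ½ V_DS²] and I_D = (V_DD − V_DS)/R_D. Equating: 3.12 V_DS² − 15.23 V_DS + 9.3 = 0, giving V_DS = 0.716 V (the root below V_ov).
I_D = (9.3 − 0.716) / 2.4 = 3.58 mA.

I_D = 3.58 mA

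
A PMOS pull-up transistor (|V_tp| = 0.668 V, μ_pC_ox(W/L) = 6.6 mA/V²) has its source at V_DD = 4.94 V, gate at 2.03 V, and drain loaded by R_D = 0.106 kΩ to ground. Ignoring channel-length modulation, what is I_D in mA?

I_D = 16.6 mA

V_SG = V_DD − V_G = 4.94 − 2.03 = 2.91 V, so V_ov = 2.91 − 0.668 = 2.24 V.
Assume saturation: I_D = ½ k_p V_ov² = 0.5 × 6.6 × 2.24² = 16.6 mA, giving V_SD = V_DD − I_D R_D = 4.94 − 16.6 × 0.106 = 3.18 V.
V_SD = 3.18 V ≥ V_ov = 2.24 V, confirming saturation.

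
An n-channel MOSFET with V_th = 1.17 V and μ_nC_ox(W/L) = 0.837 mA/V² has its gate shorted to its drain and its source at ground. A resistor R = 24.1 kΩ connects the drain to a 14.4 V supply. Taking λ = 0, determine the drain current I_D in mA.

With gate tied to drain, V_GS = V_DS ≥ V_GS − V_th, so the device is in saturation.
KCL at the drain: ½ k_n (V_GS − V_th)² = (V_DD − V_GS)/R.
Let x = V_GS − 1.17. Then 10.1 x² + x − 13.23 = 0, giving x = 1.1 V (positive root), so V_GS = 2.27 V.
I_D = (V_DD − V_GS)/R = (14.4 − 2.27) / 24.1 = 0.503 mA.

I_D = 0.503 mA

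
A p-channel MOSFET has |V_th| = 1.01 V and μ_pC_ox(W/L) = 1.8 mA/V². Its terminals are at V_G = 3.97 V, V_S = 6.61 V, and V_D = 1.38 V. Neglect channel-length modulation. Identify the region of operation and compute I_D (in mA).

V_SG = V_S − V_G = 6.61 − 3.97 = 2.64 V; V_SD = V_S − V_D = 6.61 − 1.38 = 5.23 V.
V_ov = V_SG − |V_th| = 2.64 − 1.01 = 1.63 V.
Since V_SD = 5.23 V ≥ V_ov = 1.63 V, the device is in saturation.
I_D = ½ k_p V_ov² = 0.5 × 1.8 × 1.63² = 2.39 mA.

Saturation; I_D = 2.39 mA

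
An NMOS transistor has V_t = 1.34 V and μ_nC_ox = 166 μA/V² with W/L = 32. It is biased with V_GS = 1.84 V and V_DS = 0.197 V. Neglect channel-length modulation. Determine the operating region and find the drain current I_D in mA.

k_n = μ_nC_ox · (W/L) = 5.312 mA/V².
V_ov = V_GS − V_t = 1.84 − 1.34 = 0.5 V.
Since V_DS = 0.197 V < V_ov = 0.5 V, the device is in the triode region.
I_D = k_n [V_ov · V_DS − ½ V_DS²] = 5.312 × [0.5 × 0.197 − 0.5 × 0.197²] = 0.42 mA.

Triode; I_D = 0.420 mA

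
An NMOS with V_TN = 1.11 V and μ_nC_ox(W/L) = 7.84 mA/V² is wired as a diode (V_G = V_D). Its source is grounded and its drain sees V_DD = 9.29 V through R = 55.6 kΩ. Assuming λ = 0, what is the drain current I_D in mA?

I_D = 0.144 mA

With gate tied to drain, V_GS = V_DS ≥ V_GS − V_TN, so the device is in saturation.
KCL at the drain: ½ k_n (V_GS − V_TN)² = (V_DD − V_GS)/R.
Let x = V_GS − 1.11. Then 218 x² + x − 8.18 = 0, giving x = 0.191 V (positive root), so V_GS = 1.3 V.
I_D = (V_DD − V_GS)/R = (9.29 − 1.3) / 55.6 = 0.144 mA.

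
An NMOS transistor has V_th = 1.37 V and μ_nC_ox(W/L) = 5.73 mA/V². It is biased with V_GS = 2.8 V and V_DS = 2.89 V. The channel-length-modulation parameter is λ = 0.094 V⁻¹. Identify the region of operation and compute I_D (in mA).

Saturation; I_D = 7.45 mA

V_ov = V_GS − V_th = 2.8 − 1.37 = 1.43 V.
Since V_DS = 2.89 V ≥ V_ov = 1.43 V, the device is in saturation.
I_D = ½ k_n V_ov² (1 + λ V_DS) = 0.5 × 5.73 × 1.43² × (1 + 0.094 × 2.89) = 7.45 mA.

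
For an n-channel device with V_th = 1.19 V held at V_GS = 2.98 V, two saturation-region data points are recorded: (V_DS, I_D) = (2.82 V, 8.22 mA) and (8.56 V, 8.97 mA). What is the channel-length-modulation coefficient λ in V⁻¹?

λ = 0.0166 V⁻¹

With V_GS fixed, I_D ∝ (1 + λ V_DS) in saturation, so I_D2/I_D1 = (1 + λ V_DS2)/(1 + λ V_DS1).
8.97/8.22 = 1.091 = (1 + 8.56 λ)/(1 + 2.82 λ).
Solving: λ (I_D1 V_DS2 − I_D2 V_DS1) = I_D2 − I_D1, so λ = (8.97 − 8.22) / (8.22 × 8.56 − 8.97 × 2.82) = 0.75 / 45.1 = 0.0166 V⁻¹.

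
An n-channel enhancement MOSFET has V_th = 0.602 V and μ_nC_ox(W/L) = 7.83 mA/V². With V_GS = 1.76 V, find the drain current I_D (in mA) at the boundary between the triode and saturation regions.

At the boundary V_DS = V_ov = V_GS − V_th = 1.76 − 0.602 = 1.16 V.
I_D = ½ k_n V_ov² = 0.5 × 7.83 × 1.16² = 5.25 mA.

I_D = 5.25 mA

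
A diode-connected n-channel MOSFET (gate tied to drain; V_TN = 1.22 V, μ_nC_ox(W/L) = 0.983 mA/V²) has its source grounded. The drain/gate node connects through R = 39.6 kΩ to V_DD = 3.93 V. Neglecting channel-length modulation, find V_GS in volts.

V_GS = 1.57 V

With gate tied to drain, V_GS = V_DS ≥ V_GS − V_TN, so the device is in saturation.
KCL at the drain: ½ k_n (V_GS − V_TN)² = (V_DD − V_GS)/R.
Let x = V_GS − 1.22. Then 19.5 x² + x − 2.71 = 0, giving x = 0.348 V (positive root), so V_GS = 1.57 V.
I_D = (V_DD − V_GS)/R = (3.93 − 1.57) / 39.6 = 0.0596 mA.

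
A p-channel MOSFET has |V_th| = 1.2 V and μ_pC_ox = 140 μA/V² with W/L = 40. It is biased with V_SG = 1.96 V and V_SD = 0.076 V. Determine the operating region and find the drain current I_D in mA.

Triode; I_D = 0.307 mA

k_p = μ_pC_ox · (W/L) = 5.6 mA/V².
V_ov = V_SG − |V_th| = 1.96 − 1.2 = 0.76 V.
Since V_SD = 0.076 V < V_ov = 0.76 V, the device is in the triode region.
I_D = k_p [V_ov · V_SD − ½ V_SD²] = 5.6 × [0.76 × 0.076 − 0.5 × 0.076²] = 0.307 mA.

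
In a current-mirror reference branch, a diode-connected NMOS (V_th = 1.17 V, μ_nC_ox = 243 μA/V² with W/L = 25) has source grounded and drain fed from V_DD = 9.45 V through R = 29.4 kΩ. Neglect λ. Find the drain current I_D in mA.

I_D = 0.271 mA

With gate tied to drain, V_GS = V_DS ≥ V_GS − V_th, so the device is in saturation.
k_n = μ_nC_ox · (W/L) = 6.075 mA/V².
KCL at the drain: ½ k_n (V_GS − V_th)² = (V_DD − V_GS)/R.
Let x = V_GS − 1.17. Then 89.3 x² + x − 8.28 = 0, giving x = 0.299 V (positive root), so V_GS = 1.47 V.
I_D = (V_DD − V_GS)/R = (9.45 − 1.47) / 29.4 = 0.271 mA.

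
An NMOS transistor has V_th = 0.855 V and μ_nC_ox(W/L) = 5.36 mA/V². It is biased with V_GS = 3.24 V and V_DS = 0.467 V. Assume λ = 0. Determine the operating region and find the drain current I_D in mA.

V_ov = V_GS − V_th = 3.24 − 0.855 = 2.39 V.
Since V_DS = 0.467 V < V_ov = 2.39 V, the device is in the triode region.
I_D = k_n [V_ov · V_DS − ½ V_DS²] = 5.36 × [2.39 × 0.467 − 0.5 × 0.467²] = 5.39 mA.

Triode; I_D = 5.39 mA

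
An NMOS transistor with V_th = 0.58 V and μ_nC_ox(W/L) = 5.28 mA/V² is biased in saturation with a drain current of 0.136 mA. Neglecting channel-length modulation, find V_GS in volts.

V_GS = 0.807 V

In saturation I_D = ½ k_n (V_GS − V_th)², so V_GS − V_th = √(2 I_D / k_n) = √(2 × 0.136 / 5.28) = 0.227 V.
V_GS = 0.58 + 0.227 = 0.807 V.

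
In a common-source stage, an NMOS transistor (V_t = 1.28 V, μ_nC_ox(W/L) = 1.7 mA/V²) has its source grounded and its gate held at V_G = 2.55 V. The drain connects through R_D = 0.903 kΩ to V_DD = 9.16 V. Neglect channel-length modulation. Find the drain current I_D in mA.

V_GS = V_G = 2.55 V, so V_ov = 2.55 − 1.28 = 1.27 V.
Assume saturation: I_D = ½ k_n V_ov² = 0.5 × 1.7 × 1.27² = 1.37 mA, giving V_DS = V_DD − I_D R_D = 9.16 − 1.37 × 0.903 = 7.92 V.
V_DS = 7.92 V ≥ V_ov = 1.27 V, confirming saturation.

I_D = 1.37 mA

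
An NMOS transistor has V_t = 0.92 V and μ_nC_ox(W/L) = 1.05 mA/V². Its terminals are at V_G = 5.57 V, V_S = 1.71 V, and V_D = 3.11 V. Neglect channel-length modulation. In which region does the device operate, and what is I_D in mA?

V_GS = V_G − V_S = 5.57 − 1.71 = 3.86 V; V_DS = V_D − V_S = 3.11 − 1.71 = 1.4 V.
V_ov = V_GS − V_t = 3.86 − 0.92 = 2.94 V.
Since V_DS = 1.4 V < V_ov = 2.94 V, the device is in the triode region.
I_D = k_n [V_ov · V_DS − ½ V_DS²] = 1.05 × [2.94 × 1.4 − 0.5 × 1.4²] = 3.29 mA.

Triode; I_D = 3.29 mA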